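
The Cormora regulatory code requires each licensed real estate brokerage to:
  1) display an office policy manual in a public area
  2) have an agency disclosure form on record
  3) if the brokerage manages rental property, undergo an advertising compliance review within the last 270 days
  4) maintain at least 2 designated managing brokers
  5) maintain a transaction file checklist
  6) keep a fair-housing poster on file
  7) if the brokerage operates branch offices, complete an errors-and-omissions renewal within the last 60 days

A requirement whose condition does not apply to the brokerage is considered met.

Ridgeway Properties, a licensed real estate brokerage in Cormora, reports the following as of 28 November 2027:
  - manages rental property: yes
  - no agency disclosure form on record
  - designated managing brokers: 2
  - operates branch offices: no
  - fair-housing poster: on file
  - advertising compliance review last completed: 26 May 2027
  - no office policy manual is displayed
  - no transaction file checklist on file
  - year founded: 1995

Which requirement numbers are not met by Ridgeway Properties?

1, 2, 5

1. office policy manual absent → not met
2. agency disclosure form absent → not met
3. condition 'manages rental property' holds; advertising compliance review 186 days ago vs limit 270 → met
4. designated managing brokers 2 ≥ 2 → met
5. transaction file checklist absent → not met
6. fair-housing poster present → met
7. condition 'operates branch offices' does not hold → requirement n/a → met
Not met: 1, 2, 5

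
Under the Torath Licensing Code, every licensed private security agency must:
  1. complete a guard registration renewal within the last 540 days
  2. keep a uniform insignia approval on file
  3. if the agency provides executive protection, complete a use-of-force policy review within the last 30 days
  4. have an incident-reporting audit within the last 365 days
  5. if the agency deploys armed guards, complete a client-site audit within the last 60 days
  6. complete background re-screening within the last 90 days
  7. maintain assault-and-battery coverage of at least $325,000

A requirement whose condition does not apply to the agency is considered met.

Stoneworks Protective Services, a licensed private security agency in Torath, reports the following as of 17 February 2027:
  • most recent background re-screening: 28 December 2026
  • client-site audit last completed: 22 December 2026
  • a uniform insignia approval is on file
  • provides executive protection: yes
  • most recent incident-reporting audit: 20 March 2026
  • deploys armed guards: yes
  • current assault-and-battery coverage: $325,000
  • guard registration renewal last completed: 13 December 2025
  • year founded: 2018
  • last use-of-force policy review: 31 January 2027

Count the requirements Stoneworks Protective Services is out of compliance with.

1. guard registration renewal 431 days ago vs limit 540 → met
2. uniform insignia approval present → met
3. condition 'provides executive protection' holds; use-of-force policy review 17 days ago vs limit 30 → met
4. incident-reporting audit 334 days ago vs limit 365 → met
5. condition 'deploys armed guards' holds; client-site audit 57 days ago vs limit 60 → met
6. background re-screening 51 days ago vs limit 90 → met
7. assault-and-battery coverage $325,000 ≥ $325,000 → met
Not met: 0 of 7

0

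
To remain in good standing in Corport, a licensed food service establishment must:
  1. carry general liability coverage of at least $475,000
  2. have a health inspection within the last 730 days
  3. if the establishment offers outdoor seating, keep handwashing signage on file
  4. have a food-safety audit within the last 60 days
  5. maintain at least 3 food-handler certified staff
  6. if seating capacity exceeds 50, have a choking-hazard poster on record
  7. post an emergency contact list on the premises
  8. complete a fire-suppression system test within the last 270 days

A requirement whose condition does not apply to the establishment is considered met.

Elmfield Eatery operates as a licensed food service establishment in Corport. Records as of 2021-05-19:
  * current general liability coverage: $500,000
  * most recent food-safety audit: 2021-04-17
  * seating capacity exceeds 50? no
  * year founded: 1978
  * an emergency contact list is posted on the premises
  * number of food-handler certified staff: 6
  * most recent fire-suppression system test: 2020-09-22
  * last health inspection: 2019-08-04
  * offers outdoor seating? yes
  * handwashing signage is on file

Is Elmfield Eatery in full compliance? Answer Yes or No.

1. general liability coverage $500,000 ≥ $475,000 → met
2. health inspection 654 days ago vs limit 730 → met
3. condition 'offers outdoor seating' holds; handwashing signage present → met
4. food-safety audit 32 days ago vs limit 60 → met
5. food-handler certified staff 6 ≥ 3 → met
6. condition 'seating capacity exceeds 50' does not hold → requirement n/a → met
7. emergency contact list present → met
8. fire-suppression system test 239 days ago vs limit 270 → met
All met.

Yes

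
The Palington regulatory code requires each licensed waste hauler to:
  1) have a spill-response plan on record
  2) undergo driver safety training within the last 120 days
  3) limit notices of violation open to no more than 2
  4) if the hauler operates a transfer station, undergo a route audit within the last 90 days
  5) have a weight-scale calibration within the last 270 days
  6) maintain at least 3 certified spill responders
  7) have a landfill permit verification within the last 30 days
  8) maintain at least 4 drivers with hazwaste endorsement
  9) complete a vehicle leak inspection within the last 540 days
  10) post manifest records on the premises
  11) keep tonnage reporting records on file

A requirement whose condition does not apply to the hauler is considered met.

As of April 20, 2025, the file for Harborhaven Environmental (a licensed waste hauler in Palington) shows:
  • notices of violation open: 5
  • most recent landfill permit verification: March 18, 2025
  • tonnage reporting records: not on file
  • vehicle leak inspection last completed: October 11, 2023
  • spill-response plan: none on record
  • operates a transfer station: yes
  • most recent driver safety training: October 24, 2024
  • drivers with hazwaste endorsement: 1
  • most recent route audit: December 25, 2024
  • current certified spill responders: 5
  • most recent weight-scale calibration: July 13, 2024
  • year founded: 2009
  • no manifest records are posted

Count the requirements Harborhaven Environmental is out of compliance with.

1. spill-response plan absent → not met
2. driver safety training 178 days ago vs limit 120 → not met
3. notices of violation open 5 > 2 → not met
4. condition 'operates a transfer station' holds; route audit 116 days ago vs limit 90 → not met
5. weight-scale calibration 281 days ago vs limit 270 → not met
6. certified spill responders 5 ≥ 3 → met
7. landfill permit verification 33 days ago vs limit 30 → not met
8. drivers with hazwaste endorsement 1 < 4 → not met
9. vehicle leak inspection 557 days ago vs limit 540 → not met
10. manifest records absent → not met
11. tonnage reporting records absent → not met
Not met: 10 of 11

10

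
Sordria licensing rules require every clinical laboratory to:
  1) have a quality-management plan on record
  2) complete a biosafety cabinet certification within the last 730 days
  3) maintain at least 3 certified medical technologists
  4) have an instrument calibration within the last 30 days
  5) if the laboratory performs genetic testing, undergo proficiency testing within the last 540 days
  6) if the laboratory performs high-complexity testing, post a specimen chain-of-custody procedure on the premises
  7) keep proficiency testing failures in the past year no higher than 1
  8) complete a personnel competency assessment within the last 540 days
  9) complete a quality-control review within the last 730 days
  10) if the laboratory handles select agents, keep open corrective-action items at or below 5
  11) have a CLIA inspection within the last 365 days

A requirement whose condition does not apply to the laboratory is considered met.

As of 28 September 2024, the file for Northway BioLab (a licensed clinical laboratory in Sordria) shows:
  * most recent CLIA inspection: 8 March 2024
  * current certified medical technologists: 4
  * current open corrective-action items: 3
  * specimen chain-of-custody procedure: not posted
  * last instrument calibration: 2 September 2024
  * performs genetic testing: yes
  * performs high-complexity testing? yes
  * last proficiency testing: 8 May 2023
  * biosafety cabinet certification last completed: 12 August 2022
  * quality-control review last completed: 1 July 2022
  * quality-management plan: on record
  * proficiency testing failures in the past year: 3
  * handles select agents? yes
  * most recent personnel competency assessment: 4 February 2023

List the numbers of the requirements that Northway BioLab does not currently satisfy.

2, 6, 7, 8, 9

1. quality-management plan present → met
2. biosafety cabinet certification 778 days ago vs limit 730 → not met
3. certified medical technologists 4 ≥ 3 → met
4. instrument calibration 26 days ago vs limit 30 → met
5. condition 'performs genetic testing' holds; proficiency testing 509 days ago vs limit 540 → met
6. condition 'performs high-complexity testing' holds; specimen chain-of-custody procedure absent → not met
7. proficiency testing failures in the past year 3 > 1 → not met
8. personnel competency assessment 602 days ago vs limit 540 → not met
9. quality-control review 820 days ago vs limit 730 → not met
10. condition 'handles select agents' holds; open corrective-action items 3 ≤ 5 → met
11. CLIA inspection 204 days ago vs limit 365 → met
Not met: 2, 6, 7, 8, 9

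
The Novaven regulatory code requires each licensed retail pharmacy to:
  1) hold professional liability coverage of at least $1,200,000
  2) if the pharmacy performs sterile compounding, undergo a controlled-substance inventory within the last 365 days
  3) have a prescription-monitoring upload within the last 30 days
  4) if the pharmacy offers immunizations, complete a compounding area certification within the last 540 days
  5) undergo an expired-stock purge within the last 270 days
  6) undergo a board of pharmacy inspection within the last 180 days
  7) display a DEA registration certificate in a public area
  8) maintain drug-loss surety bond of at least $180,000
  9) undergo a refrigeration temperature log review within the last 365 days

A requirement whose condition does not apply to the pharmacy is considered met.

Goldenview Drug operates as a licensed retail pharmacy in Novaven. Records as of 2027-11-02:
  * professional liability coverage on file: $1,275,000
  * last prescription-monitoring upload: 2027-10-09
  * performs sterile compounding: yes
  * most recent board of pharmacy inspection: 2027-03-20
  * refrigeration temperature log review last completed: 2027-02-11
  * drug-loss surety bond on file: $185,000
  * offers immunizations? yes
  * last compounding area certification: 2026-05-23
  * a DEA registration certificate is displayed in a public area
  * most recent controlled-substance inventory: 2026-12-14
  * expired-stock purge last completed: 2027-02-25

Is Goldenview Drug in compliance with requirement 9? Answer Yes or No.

9. refrigeration temperature log review 264 days ago vs limit 365 → met

Yes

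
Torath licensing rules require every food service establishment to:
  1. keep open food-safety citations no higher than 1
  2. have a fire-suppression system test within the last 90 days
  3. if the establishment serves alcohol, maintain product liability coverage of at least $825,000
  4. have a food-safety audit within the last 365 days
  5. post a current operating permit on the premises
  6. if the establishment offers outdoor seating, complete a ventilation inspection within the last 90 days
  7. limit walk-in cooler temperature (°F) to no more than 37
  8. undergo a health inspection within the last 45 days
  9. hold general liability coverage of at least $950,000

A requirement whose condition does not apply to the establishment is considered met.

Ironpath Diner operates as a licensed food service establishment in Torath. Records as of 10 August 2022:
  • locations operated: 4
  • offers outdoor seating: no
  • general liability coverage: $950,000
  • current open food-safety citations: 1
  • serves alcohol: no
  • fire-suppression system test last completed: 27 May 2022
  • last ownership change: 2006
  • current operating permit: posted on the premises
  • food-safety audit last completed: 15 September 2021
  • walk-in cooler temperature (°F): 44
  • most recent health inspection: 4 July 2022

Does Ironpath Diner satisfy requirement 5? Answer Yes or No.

5. current operating permit present → met

Yes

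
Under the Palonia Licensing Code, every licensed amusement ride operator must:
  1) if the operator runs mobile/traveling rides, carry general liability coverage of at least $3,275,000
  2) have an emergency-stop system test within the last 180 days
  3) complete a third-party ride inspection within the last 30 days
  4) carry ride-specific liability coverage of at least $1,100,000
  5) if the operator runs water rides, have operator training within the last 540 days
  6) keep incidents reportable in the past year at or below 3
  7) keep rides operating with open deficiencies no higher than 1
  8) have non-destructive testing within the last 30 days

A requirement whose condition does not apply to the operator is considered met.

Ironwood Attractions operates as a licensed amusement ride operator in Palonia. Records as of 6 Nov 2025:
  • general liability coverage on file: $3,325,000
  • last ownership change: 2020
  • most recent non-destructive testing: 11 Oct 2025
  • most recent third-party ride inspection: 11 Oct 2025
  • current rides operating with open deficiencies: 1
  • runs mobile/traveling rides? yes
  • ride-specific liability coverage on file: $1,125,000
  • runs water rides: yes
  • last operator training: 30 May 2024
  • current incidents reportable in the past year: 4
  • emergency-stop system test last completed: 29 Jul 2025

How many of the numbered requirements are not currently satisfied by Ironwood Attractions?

1. condition 'runs mobile/traveling rides' holds; general liability coverage $3,325,000 ≥ $3,275,000 → met
2. emergency-stop system test 100 days ago vs limit 180 → met
3. third-party ride inspection 26 days ago vs limit 30 → met
4. ride-specific liability coverage $1,125,000 ≥ $1,100,000 → met
5. condition 'runs water rides' holds; operator training 525 days ago vs limit 540 → met
6. incidents reportable in the past year 4 > 3 → not met
7. rides operating with open deficiencies 1 ≤ 1 → met
8. non-destructive testing 26 days ago vs limit 30 → met
Not met: 1 of 8

1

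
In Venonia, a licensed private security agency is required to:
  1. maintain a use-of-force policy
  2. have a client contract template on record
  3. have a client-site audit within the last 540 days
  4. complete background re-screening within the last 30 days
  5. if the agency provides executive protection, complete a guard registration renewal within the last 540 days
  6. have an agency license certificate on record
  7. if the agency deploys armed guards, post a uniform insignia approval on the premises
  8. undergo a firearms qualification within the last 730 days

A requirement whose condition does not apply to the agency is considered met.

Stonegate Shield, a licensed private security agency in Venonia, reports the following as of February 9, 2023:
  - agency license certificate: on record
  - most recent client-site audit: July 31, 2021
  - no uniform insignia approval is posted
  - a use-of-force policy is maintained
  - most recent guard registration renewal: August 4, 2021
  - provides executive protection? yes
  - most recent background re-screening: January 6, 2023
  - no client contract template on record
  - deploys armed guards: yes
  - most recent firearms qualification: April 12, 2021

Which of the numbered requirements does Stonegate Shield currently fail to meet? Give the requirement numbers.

2, 3, 4, 5, 7

1. use-of-force policy present → met
2. client contract template absent → not met
3. client-site audit 558 days ago vs limit 540 → not met
4. background re-screening 34 days ago vs limit 30 → not met
5. condition 'provides executive protection' holds; guard registration renewal 554 days ago vs limit 540 → not met
6. agency license certificate present → met
7. condition 'deploys armed guards' holds; uniform insignia approval absent → not met
8. firearms qualification 668 days ago vs limit 730 → met
Not met: 2, 3, 4, 5, 7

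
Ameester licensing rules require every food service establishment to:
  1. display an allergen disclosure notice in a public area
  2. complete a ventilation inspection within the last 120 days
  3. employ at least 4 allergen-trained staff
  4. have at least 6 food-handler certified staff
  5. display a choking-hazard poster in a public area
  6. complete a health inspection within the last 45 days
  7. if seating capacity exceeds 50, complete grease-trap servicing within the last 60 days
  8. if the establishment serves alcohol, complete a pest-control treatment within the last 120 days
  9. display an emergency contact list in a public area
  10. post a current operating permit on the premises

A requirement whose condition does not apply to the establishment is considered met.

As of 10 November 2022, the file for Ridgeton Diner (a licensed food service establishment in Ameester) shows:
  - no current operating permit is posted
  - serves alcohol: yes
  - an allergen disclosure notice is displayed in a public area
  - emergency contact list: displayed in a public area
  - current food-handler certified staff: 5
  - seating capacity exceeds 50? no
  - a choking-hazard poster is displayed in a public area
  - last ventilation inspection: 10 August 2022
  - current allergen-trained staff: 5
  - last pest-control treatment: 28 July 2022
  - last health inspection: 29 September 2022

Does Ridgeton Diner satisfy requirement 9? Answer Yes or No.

Yes

9. emergency contact list present → met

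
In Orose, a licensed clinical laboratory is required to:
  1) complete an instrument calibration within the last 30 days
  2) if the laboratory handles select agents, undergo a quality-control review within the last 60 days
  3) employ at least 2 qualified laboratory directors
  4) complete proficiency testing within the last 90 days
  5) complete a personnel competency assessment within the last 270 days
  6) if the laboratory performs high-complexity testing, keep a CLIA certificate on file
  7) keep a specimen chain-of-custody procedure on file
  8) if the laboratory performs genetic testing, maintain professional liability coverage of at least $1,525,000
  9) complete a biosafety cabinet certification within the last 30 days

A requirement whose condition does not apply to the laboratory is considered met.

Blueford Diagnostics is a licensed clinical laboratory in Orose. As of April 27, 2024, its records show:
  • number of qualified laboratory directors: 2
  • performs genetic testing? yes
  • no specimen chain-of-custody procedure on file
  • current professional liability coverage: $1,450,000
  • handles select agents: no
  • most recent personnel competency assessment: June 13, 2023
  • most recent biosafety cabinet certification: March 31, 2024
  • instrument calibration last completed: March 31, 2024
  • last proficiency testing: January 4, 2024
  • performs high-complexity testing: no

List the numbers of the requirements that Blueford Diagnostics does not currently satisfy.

4, 5, 7, 8

1. instrument calibration 27 days ago vs limit 30 → met
2. condition 'handles select agents' does not hold → requirement n/a → met
3. qualified laboratory directors 2 ≥ 2 → met
4. proficiency testing 114 days ago vs limit 90 → not met
5. personnel competency assessment 319 days ago vs limit 270 → not met
6. condition 'performs high-complexity testing' does not hold → requirement n/a → met
7. specimen chain-of-custody procedure absent → not met
8. condition 'performs genetic testing' holds; professional liability coverage $1,450,000 < $1,525,000 → not met
9. biosafety cabinet certification 27 days ago vs limit 30 → met
Not met: 4, 5, 7, 8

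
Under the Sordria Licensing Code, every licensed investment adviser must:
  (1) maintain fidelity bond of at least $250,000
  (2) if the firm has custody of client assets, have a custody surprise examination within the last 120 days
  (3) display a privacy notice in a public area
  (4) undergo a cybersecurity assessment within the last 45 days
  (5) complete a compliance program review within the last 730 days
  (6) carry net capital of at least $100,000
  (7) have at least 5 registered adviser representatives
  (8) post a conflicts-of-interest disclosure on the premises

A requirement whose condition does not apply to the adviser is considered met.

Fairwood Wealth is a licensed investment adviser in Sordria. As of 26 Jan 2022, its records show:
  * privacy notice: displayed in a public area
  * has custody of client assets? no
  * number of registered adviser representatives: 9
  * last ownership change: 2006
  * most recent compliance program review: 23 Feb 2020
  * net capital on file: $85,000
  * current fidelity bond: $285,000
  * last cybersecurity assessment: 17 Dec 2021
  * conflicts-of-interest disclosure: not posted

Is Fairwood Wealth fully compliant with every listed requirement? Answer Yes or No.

1. fidelity bond $285,000 ≥ $250,000 → met
2. condition 'has custody of client assets' does not hold → requirement n/a → met
3. privacy notice present → met
4. cybersecurity assessment 40 days ago vs limit 45 → met
5. compliance program review 703 days ago vs limit 730 → met
6. net capital $85,000 < $100,000 → not met
7. registered adviser representatives 9 ≥ 5 → met
8. conflicts-of-interest disclosure absent → not met
Not met: 6, 8

No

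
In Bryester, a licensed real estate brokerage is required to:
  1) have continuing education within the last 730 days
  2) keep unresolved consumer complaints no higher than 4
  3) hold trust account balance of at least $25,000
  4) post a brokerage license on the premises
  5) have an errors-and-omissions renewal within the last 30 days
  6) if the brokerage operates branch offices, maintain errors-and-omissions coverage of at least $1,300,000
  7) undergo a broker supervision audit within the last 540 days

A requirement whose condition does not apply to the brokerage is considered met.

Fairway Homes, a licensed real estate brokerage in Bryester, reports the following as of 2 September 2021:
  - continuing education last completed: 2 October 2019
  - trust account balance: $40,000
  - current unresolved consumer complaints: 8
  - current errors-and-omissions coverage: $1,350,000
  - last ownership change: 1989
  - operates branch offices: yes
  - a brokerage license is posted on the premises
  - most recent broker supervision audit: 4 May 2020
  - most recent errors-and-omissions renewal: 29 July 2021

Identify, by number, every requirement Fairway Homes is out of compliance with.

2, 5

1. continuing education 701 days ago vs limit 730 → met
2. unresolved consumer complaints 8 > 4 → not met
3. trust account balance $40,000 ≥ $25,000 → met
4. brokerage license present → met
5. errors-and-omissions renewal 35 days ago vs limit 30 → not met
6. condition 'operates branch offices' holds; errors-and-omissions coverage $1,350,000 ≥ $1,300,000 → met
7. broker supervision audit 486 days ago vs limit 540 → met
Not met: 2, 5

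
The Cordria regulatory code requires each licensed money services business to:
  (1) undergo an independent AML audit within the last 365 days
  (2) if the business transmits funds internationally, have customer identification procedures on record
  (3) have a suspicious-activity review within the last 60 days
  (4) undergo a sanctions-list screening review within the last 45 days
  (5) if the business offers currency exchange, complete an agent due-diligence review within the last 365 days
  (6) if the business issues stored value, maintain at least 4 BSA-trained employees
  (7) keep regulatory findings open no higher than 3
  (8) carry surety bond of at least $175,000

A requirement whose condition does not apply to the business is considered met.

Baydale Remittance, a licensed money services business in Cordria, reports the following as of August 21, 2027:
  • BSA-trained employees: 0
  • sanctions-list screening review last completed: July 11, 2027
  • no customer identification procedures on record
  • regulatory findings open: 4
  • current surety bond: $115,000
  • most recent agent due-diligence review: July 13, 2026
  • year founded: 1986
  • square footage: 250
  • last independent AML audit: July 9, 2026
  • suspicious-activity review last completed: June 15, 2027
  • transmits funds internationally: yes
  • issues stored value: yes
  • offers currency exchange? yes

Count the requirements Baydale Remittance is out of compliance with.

1. independent AML audit 408 days ago vs limit 365 → not met
2. condition 'transmits funds internationally' holds; customer identification procedures absent → not met
3. suspicious-activity review 67 days ago vs limit 60 → not met
4. sanctions-list screening review 41 days ago vs limit 45 → met
5. condition 'offers currency exchange' holds; agent due-diligence review 404 days ago vs limit 365 → not met
6. condition 'issues stored value' holds; BSA-trained employees 0 < 4 → not met
7. regulatory findings open 4 > 3 → not met
8. surety bond $115,000 < $175,000 → not met
Not met: 7 of 8

7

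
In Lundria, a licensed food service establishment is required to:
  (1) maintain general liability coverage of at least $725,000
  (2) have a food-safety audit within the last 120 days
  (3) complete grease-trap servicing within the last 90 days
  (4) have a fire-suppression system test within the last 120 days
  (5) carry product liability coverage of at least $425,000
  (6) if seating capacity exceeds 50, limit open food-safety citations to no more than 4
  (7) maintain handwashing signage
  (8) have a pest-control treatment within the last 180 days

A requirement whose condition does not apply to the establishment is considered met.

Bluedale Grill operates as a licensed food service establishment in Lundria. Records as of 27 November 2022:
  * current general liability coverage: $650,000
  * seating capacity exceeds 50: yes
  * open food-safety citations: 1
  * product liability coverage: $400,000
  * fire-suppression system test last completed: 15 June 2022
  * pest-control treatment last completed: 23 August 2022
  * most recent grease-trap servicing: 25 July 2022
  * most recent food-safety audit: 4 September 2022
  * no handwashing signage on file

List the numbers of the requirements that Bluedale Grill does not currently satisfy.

1. general liability coverage $650,000 < $725,000 → not met
2. food-safety audit 84 days ago vs limit 120 → met
3. grease-trap servicing 125 days ago vs limit 90 → not met
4. fire-suppression system test 165 days ago vs limit 120 → not met
5. product liability coverage $400,000 < $425,000 → not met
6. condition 'seating capacity exceeds 50' holds; open food-safety citations 1 ≤ 4 → met
7. handwashing signage absent → not met
8. pest-control treatment 96 days ago vs limit 180 → met
Not met: 1, 3, 4, 5, 7

1, 3, 4, 5, 7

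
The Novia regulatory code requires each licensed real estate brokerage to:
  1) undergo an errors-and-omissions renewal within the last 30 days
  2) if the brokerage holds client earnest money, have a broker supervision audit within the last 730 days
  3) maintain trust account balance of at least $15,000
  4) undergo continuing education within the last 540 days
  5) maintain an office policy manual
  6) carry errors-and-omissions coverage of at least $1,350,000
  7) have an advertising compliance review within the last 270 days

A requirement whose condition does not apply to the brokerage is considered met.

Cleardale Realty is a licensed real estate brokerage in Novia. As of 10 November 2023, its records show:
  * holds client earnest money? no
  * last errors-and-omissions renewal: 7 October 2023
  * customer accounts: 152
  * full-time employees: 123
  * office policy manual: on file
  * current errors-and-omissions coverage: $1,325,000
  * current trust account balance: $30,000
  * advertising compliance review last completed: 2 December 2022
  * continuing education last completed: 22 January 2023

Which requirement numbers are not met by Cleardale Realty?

1. errors-and-omissions renewal 34 days ago vs limit 30 → not met
2. condition 'holds client earnest money' does not hold → requirement n/a → met
3. trust account balance $30,000 ≥ $15,000 → met
4. continuing education 292 days ago vs limit 540 → met
5. office policy manual present → met
6. errors-and-omissions coverage $1,325,000 < $1,350,000 → not met
7. advertising compliance review 343 days ago vs limit 270 → not met
Not met: 1, 6, 7

1, 6, 7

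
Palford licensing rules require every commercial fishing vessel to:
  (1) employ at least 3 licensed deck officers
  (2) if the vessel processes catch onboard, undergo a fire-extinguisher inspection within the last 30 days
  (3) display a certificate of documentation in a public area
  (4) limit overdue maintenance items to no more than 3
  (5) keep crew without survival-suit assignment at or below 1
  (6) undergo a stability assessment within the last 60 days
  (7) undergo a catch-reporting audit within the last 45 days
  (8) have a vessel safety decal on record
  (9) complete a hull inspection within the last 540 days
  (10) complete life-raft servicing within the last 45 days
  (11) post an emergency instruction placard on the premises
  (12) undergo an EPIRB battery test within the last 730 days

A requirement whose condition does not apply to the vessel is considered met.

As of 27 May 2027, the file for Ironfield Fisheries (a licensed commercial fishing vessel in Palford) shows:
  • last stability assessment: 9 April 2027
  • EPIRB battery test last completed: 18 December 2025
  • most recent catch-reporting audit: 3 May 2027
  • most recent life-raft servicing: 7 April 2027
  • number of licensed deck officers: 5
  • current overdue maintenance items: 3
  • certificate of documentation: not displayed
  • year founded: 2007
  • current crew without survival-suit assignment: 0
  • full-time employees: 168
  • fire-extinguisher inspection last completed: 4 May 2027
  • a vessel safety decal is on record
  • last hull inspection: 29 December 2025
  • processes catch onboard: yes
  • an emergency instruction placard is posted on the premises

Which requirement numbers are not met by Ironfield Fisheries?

3, 10

1. licensed deck officers 5 ≥ 3 → met
2. condition 'processes catch onboard' holds; fire-extinguisher inspection 23 days ago vs limit 30 → met
3. certificate of documentation absent → not met
4. overdue maintenance items 3 ≤ 3 → met
5. crew without survival-suit assignment 0 ≤ 1 → met
6. stability assessment 48 days ago vs limit 60 → met
7. catch-reporting audit 24 days ago vs limit 45 → met
8. vessel safety decal present → met
9. hull inspection 514 days ago vs limit 540 → met
10. life-raft servicing 50 days ago vs limit 45 → not met
11. emergency instruction placard present → met
12. EPIRB battery test 525 days ago vs limit 730 → met
Not met: 3, 10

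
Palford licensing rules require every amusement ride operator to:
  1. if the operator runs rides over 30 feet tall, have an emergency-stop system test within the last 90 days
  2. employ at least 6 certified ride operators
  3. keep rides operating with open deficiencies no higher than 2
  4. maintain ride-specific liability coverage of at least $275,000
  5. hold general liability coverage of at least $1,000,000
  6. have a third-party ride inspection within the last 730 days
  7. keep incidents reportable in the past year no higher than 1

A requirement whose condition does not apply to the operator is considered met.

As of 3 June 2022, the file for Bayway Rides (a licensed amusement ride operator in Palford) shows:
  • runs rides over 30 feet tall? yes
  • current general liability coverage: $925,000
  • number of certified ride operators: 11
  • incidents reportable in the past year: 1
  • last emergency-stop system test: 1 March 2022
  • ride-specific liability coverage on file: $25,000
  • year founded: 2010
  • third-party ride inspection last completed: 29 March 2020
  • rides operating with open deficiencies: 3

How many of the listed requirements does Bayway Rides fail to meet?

5

1. condition 'runs rides over 30 feet tall' holds; emergency-stop system test 94 days ago vs limit 90 → not met
2. certified ride operators 11 ≥ 6 → met
3. rides operating with open deficiencies 3 > 2 → not met
4. ride-specific liability coverage $25,000 < $275,000 → not met
5. general liability coverage $925,000 < $1,000,000 → not met
6. third-party ride inspection 796 days ago vs limit 730 → not met
7. incidents reportable in the past year 1 ≤ 1 → met
Not met: 5 of 7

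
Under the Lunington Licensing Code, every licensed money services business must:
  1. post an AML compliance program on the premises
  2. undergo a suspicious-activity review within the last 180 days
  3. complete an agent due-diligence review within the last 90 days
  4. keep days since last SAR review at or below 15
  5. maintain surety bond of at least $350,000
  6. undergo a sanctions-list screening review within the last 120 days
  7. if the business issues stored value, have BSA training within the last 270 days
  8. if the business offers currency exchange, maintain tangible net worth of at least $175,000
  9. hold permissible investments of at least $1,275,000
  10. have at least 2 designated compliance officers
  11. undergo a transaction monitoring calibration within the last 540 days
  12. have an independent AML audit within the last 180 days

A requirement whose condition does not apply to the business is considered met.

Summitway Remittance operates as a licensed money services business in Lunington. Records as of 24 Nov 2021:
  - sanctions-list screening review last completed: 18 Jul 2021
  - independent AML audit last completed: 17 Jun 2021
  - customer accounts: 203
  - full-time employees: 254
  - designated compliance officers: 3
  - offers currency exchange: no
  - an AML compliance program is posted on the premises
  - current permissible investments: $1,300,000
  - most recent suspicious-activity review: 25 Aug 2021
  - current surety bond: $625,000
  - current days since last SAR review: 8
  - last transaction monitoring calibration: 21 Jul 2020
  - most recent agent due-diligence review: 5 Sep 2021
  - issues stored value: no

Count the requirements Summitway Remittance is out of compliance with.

1

1. AML compliance program present → met
2. suspicious-activity review 91 days ago vs limit 180 → met
3. agent due-diligence review 80 days ago vs limit 90 → met
4. days since last SAR review 8 ≤ 15 → met
5. surety bond $625,000 ≥ $350,000 → met
6. sanctions-list screening review 129 days ago vs limit 120 → not met
7. condition 'issues stored value' does not hold → requirement n/a → met
8. condition 'offers currency exchange' does not hold → requirement n/a → met
9. permissible investments $1,300,000 ≥ $1,275,000 → met
10. designated compliance officers 3 ≥ 2 → met
11. transaction monitoring calibration 491 days ago vs limit 540 → met
12. independent AML audit 160 days ago vs limit 180 → met
Not met: 1 of 12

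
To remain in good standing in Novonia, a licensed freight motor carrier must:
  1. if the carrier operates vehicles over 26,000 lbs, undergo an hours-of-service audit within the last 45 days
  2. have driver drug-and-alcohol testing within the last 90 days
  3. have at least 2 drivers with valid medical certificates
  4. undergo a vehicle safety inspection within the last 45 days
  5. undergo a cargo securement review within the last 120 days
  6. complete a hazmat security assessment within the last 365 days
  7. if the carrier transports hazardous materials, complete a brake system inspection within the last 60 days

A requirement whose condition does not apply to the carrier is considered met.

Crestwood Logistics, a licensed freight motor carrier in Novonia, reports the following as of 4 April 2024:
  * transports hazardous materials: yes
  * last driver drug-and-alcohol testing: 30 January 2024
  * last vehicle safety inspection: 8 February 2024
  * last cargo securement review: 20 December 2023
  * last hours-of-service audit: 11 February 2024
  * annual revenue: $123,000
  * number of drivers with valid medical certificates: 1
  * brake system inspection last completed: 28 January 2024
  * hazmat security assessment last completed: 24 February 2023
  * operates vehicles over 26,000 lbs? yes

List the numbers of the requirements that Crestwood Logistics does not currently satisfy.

1, 3, 4, 6, 7

1. condition 'operates vehicles over 26,000 lbs' holds; hours-of-service audit 53 days ago vs limit 45 → not met
2. driver drug-and-alcohol testing 65 days ago vs limit 90 → met
3. drivers with valid medical certificates 1 < 2 → not met
4. vehicle safety inspection 56 days ago vs limit 45 → not met
5. cargo securement review 106 days ago vs limit 120 → met
6. hazmat security assessment 405 days ago vs limit 365 → not met
7. condition 'transports hazardous materials' holds; brake system inspection 67 days ago vs limit 60 → not met
Not met: 1, 3, 4, 6, 7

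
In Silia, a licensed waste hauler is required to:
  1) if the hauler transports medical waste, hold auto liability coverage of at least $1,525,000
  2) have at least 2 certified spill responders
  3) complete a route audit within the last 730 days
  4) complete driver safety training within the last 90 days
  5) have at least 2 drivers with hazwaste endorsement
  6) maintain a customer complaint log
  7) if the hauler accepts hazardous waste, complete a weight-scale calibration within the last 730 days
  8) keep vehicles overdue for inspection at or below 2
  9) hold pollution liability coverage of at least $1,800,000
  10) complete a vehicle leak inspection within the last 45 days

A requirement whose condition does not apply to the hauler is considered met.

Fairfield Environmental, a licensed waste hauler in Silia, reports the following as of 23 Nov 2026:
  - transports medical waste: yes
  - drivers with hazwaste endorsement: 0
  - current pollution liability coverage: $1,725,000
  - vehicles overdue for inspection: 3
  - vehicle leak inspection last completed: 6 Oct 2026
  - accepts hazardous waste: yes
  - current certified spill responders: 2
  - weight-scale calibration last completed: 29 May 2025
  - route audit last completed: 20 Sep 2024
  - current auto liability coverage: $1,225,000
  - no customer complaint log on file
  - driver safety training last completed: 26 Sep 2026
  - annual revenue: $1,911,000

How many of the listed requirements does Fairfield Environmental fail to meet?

7

1. condition 'transports medical waste' holds; auto liability coverage $1,225,000 < $1,525,000 → not met
2. certified spill responders 2 ≥ 2 → met
3. route audit 794 days ago vs limit 730 → not met
4. driver safety training 58 days ago vs limit 90 → met
5. drivers with hazwaste endorsement 0 < 2 → not met
6. customer complaint log absent → not met
7. condition 'accepts hazardous waste' holds; weight-scale calibration 543 days ago vs limit 730 → met
8. vehicles overdue for inspection 3 > 2 → not met
9. pollution liability coverage $1,725,000 < $1,800,000 → not met
10. vehicle leak inspection 48 days ago vs limit 45 → not met
Not met: 7 of 10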